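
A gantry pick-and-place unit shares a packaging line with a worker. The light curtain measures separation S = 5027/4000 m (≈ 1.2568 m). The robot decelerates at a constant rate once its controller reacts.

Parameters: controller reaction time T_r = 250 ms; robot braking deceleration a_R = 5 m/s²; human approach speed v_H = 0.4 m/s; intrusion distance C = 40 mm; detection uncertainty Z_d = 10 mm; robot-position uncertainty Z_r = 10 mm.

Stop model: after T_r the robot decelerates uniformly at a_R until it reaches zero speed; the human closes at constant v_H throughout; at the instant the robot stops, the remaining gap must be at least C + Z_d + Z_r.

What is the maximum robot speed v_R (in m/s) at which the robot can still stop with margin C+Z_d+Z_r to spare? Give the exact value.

v_R_max = 41/20 m/s = 2.0500 m/s

collect terms ⇒ (1/10)·v_R² + (33/100)·v_R + (-4387/4000) = 0
  disc = (33/100)² − 4·(1/10)·(-4387/4000) = 1369/2500 ; √disc = 37/50
  v_R = (−(33/100) + 37/50) / (2·(1/10)) = 41/20 m/s
check:
T_s = v_R/a_R = (41/20)/5 = 0.4100 s
robot covers v_R·T_r = 2.0500·0.2500 = 0.5125 m before braking
robot under decel: 2.0500²/(2·5.0000) = 0.4203 m
human over T_r+T_s: 0.4000·(0.2500+0.4100) = 0.2640 m
residual clearance needed = 0.0400+0.0100+0.0100 = 0.0600 m
sum ≈ 0.5125+0.4203+0.2640+0.0600 ≈ 1.2568 m = S ✓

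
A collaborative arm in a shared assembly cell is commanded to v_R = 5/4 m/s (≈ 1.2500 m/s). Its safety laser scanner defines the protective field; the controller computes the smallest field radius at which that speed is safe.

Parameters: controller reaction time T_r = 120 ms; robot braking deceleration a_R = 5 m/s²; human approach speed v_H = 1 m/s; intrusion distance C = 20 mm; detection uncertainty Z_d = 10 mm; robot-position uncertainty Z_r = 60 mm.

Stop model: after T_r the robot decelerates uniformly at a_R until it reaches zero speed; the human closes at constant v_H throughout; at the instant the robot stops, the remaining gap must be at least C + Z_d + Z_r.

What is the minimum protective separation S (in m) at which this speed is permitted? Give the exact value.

S_min = 613/800 m = 0.7662 m

stop time T_s = (5/4)/5 = 0.2500 s
reaction-phase robot travel = 1.2500·0.1200 = 0.1500 m
robot under decel: 1.2500²/(2·5.0000) = 0.1562 m
human closes 1.0000·0.3700 = 0.3700 m
residual clearance needed = 0.0200+0.0100+0.0600 = 0.0900 m
S_min ≈ 0.1500+0.1562+0.3700+0.0900  ⇒  S_min = 613/800 m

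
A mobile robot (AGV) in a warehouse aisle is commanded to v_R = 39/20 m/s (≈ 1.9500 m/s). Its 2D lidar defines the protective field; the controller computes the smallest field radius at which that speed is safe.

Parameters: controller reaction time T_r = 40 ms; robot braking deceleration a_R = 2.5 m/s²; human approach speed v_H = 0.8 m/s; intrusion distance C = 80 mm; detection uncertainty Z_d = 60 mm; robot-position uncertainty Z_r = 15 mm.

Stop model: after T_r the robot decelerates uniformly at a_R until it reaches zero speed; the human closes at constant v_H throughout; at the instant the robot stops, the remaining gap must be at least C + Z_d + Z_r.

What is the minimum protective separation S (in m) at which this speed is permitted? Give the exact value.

stop time T_s = (39/20)/(5/2) = 0.7800 s
reaction-phase robot travel = 1.9500·0.0400 = 0.0780 m
braking distance = 1.9500²/(2·2.5000) = 0.7605 m
person approaches 0.8000·(0.0400+0.7800) = 0.6560 m
C+Z_d+Z_r = 0.0800+0.0600+0.0150 = 0.1550 m
S_min ≈ 0.0780+0.7605+0.6560+0.1550  ⇒  S_min = 3299/2000 m

S_min = 3299/2000 m = 1.6495 m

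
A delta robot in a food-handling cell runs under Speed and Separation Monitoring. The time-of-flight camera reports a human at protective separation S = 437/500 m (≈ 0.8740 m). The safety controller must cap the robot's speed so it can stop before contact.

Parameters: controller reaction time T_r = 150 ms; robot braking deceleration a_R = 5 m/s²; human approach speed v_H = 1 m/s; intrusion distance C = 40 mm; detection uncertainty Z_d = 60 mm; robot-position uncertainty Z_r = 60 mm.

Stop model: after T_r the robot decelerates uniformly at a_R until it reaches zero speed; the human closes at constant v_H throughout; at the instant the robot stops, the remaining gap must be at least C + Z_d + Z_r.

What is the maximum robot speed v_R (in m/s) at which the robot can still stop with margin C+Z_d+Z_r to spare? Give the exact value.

v_R_max = 6/5 m/s = 1.2000 m/s

at the boundary: (1/10)·v² + (7/20)·v + (-141/250) = 0
  disc = (7/20)² − 4·(1/10)·(-141/250) = 3481/10000 ; √disc = 59/100
  v_R = (−(7/20) + 59/100) / (2·(1/10)) = 6/5 m/s
check:
braking lasts T_s = (6/5)/5 = 0.2400 s
reaction-phase robot travel = 1.2000·0.1500 = 0.1800 m
robot covers 1.2000·0.2400 − ½·5.0000·0.2400² = 0.1440 m while stopping
human closes 1.0000·0.3900 = 0.3900 m
C+Z_d+Z_r = 0.0400+0.0600+0.0600 = 0.1600 m
sum ≈ 0.1800+0.1440+0.3900+0.1600 ≈ 0.8740 m = S ✓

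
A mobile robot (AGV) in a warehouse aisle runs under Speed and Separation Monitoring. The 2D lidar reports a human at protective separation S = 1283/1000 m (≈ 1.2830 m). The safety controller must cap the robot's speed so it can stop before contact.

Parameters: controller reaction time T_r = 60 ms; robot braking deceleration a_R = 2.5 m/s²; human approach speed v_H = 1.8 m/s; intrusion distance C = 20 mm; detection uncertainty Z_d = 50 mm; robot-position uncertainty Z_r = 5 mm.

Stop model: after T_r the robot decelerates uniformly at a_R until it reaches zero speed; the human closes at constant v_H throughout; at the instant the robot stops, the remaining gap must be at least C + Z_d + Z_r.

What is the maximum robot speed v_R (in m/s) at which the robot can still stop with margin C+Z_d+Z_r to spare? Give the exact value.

v_R_max = 11/10 m/s = 1.1000 m/s

collect terms ⇒ (1/5)·v_R² + (39/50)·v_R + (-11/10) = 0
  disc = (39/50)² − 4·(1/5)·(-11/10) = 3721/2500 ; √disc = 61/50
  v_R = (−(39/50) + 61/50) / (2·(1/5)) = 11/10 m/s
check:
braking lasts T_s = (11/10)/(5/2) = 0.4400 s
robot in T_r: 1.1000·0.0600 = 0.0660 m
robot covers 1.1000·0.4400 − ½·2.5000·0.4400² = 0.2420 m while stopping
human over T_r+T_s: 1.8000·(0.0600+0.4400) = 0.9000 m
margins: 0.0200+0.0500+0.0050 = 0.0750 m
sum ≈ 0.0660+0.2420+0.9000+0.0750 ≈ 1.2830 m = S ✓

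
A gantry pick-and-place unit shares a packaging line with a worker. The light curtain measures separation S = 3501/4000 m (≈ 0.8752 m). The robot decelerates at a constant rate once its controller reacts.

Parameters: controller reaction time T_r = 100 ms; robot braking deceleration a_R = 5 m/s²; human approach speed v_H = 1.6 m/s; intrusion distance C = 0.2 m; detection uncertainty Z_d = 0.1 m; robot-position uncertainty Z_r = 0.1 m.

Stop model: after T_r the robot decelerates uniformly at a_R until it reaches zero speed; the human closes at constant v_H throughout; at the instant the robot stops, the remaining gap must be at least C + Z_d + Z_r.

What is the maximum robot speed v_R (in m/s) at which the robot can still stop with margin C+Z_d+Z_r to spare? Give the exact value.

v_R_max = 13/20 m/s = 0.6500 m/s

at the boundary: (1/10)·v² + (21/50)·v + (-1261/4000) = 0
  disc = (21/50)² − 4·(1/10)·(-1261/4000) = 121/400 ; √disc = 11/20
  v_R = (−(21/50) + 11/20) / (2·(1/10)) = 13/20 m/s
check:
T_s = v_R/a_R = (13/20)/5 = 0.1300 s
robot covers v_R·T_r = 0.6500·0.1000 = 0.0650 m before braking
robot covers 0.6500·0.1300 − ½·5.0000·0.1300² = 0.0423 m while stopping
human closes 1.6000·0.2300 = 0.3680 m
C+Z_d+Z_r = 0.2000+0.1000+0.1000 = 0.4000 m
sum ≈ 0.0650+0.0423+0.3680+0.4000 ≈ 0.8752 m = S ✓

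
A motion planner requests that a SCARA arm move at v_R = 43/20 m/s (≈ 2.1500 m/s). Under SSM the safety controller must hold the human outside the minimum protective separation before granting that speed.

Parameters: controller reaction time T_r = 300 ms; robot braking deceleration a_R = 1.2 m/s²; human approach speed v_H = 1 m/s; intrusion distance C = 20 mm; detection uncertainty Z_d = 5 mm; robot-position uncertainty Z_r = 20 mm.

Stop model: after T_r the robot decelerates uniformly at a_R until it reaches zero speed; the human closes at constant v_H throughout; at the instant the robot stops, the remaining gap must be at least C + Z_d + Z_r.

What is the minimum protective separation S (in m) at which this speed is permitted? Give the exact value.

S_min = 22597/4800 m = 4.7077 m

stop time T_s = (43/20)/(6/5) = 1.7917 s
reaction-phase robot travel = 2.1500·0.3000 = 0.6450 m
robot under decel: 2.1500²/(2·1.2000) = 1.9260 m
person approaches 1.0000·(0.3000+1.7917) = 2.0917 m
margins: 0.0200+0.0050+0.0200 = 0.0450 m
S_min ≈ 0.6450+1.9260+2.0917+0.0450  ⇒  S_min = 22597/4800 m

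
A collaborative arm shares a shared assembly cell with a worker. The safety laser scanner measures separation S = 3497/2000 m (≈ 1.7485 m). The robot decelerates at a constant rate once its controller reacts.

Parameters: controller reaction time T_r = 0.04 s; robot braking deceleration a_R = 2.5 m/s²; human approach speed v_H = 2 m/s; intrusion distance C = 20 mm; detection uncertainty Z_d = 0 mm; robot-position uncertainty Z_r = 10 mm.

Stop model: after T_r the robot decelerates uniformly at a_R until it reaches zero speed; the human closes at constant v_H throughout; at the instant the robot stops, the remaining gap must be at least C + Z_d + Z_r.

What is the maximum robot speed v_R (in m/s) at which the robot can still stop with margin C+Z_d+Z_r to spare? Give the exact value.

v_R_max = 29/20 m/s = 1.4500 m/s

quadratic (1/5)·v² + (21/25)·v + (-3277/2000) = 0
  disc = (21/25)² − 4·(1/5)·(-3277/2000) = 5041/2500 ; √disc = 71/50
  v_R = (−(21/25) + 71/50) / (2·(1/5)) = 29/20 m/s
check:
braking lasts T_s = (29/20)/(5/2) = 0.5800 s
reaction-phase robot travel = 1.4500·0.0400 = 0.0580 m
braking distance = 1.4500²/(2·2.5000) = 0.4205 m
human closes 2.0000·0.6200 = 1.2400 m
C+Z_d+Z_r = 0.0200+0.0000+0.0100 = 0.0300 m
sum ≈ 0.0580+0.4205+1.2400+0.0300 ≈ 1.7485 m = S ✓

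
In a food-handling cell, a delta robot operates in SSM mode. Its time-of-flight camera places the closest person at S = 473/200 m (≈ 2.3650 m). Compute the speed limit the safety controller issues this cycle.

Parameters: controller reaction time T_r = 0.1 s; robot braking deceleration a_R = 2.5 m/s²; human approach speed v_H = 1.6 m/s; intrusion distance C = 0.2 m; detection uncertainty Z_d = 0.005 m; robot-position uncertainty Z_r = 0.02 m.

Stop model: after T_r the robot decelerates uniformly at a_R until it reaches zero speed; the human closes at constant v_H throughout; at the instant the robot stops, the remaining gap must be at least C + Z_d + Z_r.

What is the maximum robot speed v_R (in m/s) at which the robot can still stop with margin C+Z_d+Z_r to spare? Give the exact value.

v_R_max = 9/5 m/s = 1.8000 m/s

quadratic (1/5)·v² + (37/50)·v + (-99/50) = 0
  disc = (37/50)² − 4·(1/5)·(-99/50) = 5329/2500 ; √disc = 73/50
  v_R = (−(37/50) + 73/50) / (2·(1/5)) = 9/5 m/s
check:
T_s = v_R/a_R = (9/5)/(5/2) = 0.7200 s
robot covers v_R·T_r = 1.8000·0.1000 = 0.1800 m before braking
robot covers 1.8000·0.7200 − ½·2.5000·0.7200² = 0.6480 m while stopping
person approaches 1.6000·(0.1000+0.7200) = 1.3120 m
residual clearance needed = 0.2000+0.0050+0.0200 = 0.2250 m
sum ≈ 0.1800+0.6480+1.3120+0.2250 ≈ 2.3650 m = S ✓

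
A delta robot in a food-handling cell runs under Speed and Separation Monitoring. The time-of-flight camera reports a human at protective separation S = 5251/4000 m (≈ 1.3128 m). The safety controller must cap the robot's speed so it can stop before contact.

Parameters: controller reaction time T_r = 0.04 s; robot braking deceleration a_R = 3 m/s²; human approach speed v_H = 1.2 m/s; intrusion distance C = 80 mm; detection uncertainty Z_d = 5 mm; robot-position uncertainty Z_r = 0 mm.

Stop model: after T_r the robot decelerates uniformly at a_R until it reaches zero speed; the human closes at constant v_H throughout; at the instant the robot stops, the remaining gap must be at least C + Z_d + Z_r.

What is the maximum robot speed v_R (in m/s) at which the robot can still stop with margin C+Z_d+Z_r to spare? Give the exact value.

quadratic (1/6)·v² + (11/25)·v + (-4719/4000) = 0
  disc = (11/25)² − 4·(1/6)·(-4719/4000) = 9801/10000 ; √disc = 99/100
  v_R = (−(11/25) + 99/100) / (2·(1/6)) = 33/20 m/s
check:
T_s = v_R/a_R = (33/20)/3 = 0.5500 s
robot in T_r: 1.6500·0.0400 = 0.0660 m
braking distance = 1.6500²/(2·3.0000) = 0.4537 m
human over T_r+T_s: 1.2000·(0.0400+0.5500) = 0.7080 m
C+Z_d+Z_r = 0.0800+0.0050+0.0000 = 0.0850 m
sum ≈ 0.0660+0.4537+0.7080+0.0850 ≈ 1.3128 m = S ✓

v_R_max = 33/20 m/s = 1.6500 m/s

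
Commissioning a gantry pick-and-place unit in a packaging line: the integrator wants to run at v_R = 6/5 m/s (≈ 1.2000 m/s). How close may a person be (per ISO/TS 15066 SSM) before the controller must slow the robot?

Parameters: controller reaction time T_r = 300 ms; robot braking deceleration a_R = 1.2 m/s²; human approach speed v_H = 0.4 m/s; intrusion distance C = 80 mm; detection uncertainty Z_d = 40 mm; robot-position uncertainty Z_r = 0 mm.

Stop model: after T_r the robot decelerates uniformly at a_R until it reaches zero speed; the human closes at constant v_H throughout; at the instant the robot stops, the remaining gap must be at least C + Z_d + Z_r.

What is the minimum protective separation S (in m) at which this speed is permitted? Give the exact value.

S_min = 8/5 m = 1.6000 m

stop time T_s = (6/5)/(6/5) = 1.0000 s
robot covers v_R·T_r = 1.2000·0.3000 = 0.3600 m before braking
robot covers 1.2000·1.0000 − ½·1.2000·1.0000² = 0.6000 m while stopping
human closes 0.4000·1.3000 = 0.5200 m
margins: 0.0800+0.0400+0.0000 = 0.1200 m
S_min ≈ 0.3600+0.6000+0.5200+0.1200  ⇒  S_min = 8/5 m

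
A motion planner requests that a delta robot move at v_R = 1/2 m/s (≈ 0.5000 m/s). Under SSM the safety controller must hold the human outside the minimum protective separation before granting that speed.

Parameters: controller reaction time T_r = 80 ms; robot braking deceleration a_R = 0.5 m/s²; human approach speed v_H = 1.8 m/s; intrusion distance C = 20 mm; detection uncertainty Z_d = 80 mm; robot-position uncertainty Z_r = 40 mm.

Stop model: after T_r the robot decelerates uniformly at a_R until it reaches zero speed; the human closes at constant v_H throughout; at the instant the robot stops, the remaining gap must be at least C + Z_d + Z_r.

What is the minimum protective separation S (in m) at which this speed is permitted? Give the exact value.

T_s = v_R/a_R = (1/2)/(1/2) = 1.0000 s
reaction-phase robot travel = 0.5000·0.0800 = 0.0400 m
robot covers 0.5000·1.0000 − ½·0.5000·1.0000² = 0.2500 m while stopping
human closes 1.8000·1.0800 = 1.9440 m
margins: 0.0200+0.0800+0.0400 = 0.1400 m
S_min ≈ 0.0400+0.2500+1.9440+0.1400  ⇒  S_min = 1187/500 m

S_min = 1187/500 m = 2.3740 m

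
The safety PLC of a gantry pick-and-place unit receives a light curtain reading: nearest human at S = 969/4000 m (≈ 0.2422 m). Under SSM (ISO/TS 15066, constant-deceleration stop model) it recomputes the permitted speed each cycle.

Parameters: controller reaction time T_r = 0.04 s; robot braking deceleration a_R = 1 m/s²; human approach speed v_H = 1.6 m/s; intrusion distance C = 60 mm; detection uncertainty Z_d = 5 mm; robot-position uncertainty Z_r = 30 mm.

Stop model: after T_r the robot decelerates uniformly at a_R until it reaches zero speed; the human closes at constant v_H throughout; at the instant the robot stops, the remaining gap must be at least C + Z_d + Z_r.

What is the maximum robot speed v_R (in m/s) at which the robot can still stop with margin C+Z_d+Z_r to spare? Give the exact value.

v_R_max = 1/20 m/s = 0.0500 m/s

quadratic (1/2)·v² + (41/25)·v + (-333/4000) = 0
  disc = (41/25)² − 4·(1/2)·(-333/4000) = 28561/10000 ; √disc = 169/100
  v_R = (−(41/25) + 169/100) / (2·(1/2)) = 1/20 m/s
check:
T_s = v_R/a_R = (1/20)/1 = 0.0500 s
reaction-phase robot travel = 0.0500·0.0400 = 0.0020 m
braking distance = 0.0500²/(2·1.0000) = 0.0013 m
person approaches 1.6000·(0.0400+0.0500) = 0.1440 m
margins: 0.0600+0.0050+0.0300 = 0.0950 m
sum ≈ 0.0020+0.0013+0.1440+0.0950 ≈ 0.2422 m = S ✓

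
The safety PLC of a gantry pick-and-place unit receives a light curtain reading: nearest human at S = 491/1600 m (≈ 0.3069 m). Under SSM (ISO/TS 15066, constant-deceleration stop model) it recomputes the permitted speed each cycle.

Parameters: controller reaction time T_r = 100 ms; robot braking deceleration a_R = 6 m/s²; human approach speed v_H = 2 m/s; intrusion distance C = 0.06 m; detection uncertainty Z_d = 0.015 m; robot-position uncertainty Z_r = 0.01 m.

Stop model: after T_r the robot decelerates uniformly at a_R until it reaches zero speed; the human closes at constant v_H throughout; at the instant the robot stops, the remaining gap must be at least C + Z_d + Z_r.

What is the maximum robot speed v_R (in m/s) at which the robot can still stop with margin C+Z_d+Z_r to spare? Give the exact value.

collect terms ⇒ (1/12)·v_R² + (13/30)·v_R + (-7/320) = 0
  disc = (13/30)² − 4·(1/12)·(-7/320) = 2809/14400 ; √disc = 53/120
  v_R = (−(13/30) + 53/120) / (2·(1/12)) = 1/20 m/s
check:
T_s = v_R/a_R = (1/20)/6 = 0.0083 s
reaction-phase robot travel = 0.0500·0.1000 = 0.0050 m
robot covers 0.0500·0.0083 − ½·6.0000·0.0083² = 0.0002 m while stopping
human over T_r+T_s: 2.0000·(0.1000+0.0083) = 0.2167 m
C+Z_d+Z_r = 0.0600+0.0150+0.0100 = 0.0850 m
sum ≈ 0.0050+0.0002+0.2167+0.0850 ≈ 0.3069 m = S ✓

v_R_max = 1/20 m/s = 0.0500 m/s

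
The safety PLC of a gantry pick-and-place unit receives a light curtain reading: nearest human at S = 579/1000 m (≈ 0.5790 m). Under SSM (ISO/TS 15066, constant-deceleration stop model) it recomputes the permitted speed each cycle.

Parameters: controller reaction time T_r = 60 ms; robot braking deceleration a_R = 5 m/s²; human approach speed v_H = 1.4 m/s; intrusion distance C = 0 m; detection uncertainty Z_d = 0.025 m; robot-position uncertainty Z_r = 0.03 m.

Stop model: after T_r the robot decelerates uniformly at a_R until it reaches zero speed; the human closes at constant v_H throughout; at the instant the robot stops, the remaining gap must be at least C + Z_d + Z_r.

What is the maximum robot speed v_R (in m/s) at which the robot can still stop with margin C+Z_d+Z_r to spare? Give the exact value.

quadratic (1/10)·v² + (17/50)·v + (-11/25) = 0
  disc = (17/50)² − 4·(1/10)·(-11/25) = 729/2500 ; √disc = 27/50
  v_R = (−(17/50) + 27/50) / (2·(1/10)) = 1 m/s
check:
stop time T_s = 1/5 = 0.2000 s
reaction-phase robot travel = 1.0000·0.0600 = 0.0600 m
robot under decel: 1.0000²/(2·5.0000) = 0.1000 m
person approaches 1.4000·(0.0600+0.2000) = 0.3640 m
margins: 0.0000+0.0250+0.0300 = 0.0550 m
sum ≈ 0.0600+0.1000+0.3640+0.0550 ≈ 0.5790 m = S ✓

v_R_max = 1 m/s = 1.0000 m/s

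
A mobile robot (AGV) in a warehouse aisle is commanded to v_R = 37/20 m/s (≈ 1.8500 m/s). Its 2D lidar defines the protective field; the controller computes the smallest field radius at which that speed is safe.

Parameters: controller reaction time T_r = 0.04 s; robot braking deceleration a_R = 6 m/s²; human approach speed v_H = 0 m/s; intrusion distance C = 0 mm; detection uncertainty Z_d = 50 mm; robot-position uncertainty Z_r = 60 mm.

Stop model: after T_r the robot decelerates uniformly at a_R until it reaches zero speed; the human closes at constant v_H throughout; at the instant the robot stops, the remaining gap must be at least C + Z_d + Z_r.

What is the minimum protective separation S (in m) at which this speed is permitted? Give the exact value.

S_min = 11261/24000 m = 0.4692 m

stop time T_s = (37/20)/6 = 0.3083 s
reaction-phase robot travel = 1.8500·0.0400 = 0.0740 m
robot covers 1.8500·0.3083 − ½·6.0000·0.3083² = 0.2852 m while stopping
person approaches 0.0000·(0.0400+0.3083) = 0.0000 m
C+Z_d+Z_r = 0.0000+0.0500+0.0600 = 0.1100 m
S_min ≈ 0.0740+0.2852+0.0000+0.1100  ⇒  S_min = 11261/24000 m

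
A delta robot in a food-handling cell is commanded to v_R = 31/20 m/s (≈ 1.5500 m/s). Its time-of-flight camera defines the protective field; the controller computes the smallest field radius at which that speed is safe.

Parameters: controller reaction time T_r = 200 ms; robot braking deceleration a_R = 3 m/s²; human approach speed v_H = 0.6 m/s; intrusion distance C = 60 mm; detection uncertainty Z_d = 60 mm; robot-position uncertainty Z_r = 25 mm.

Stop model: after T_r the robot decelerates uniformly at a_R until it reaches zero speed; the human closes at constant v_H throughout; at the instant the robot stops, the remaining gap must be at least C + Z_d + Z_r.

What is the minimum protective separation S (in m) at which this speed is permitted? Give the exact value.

S_min = 617/480 m = 1.2854 m

stop time T_s = (31/20)/3 = 0.5167 s
robot covers v_R·T_r = 1.5500·0.2000 = 0.3100 m before braking
braking distance = 1.5500²/(2·3.0000) = 0.4004 m
human closes 0.6000·0.7167 = 0.4300 m
residual clearance needed = 0.0600+0.0600+0.0250 = 0.1450 m
S_min ≈ 0.3100+0.4004+0.4300+0.1450  ⇒  S_min = 617/480 m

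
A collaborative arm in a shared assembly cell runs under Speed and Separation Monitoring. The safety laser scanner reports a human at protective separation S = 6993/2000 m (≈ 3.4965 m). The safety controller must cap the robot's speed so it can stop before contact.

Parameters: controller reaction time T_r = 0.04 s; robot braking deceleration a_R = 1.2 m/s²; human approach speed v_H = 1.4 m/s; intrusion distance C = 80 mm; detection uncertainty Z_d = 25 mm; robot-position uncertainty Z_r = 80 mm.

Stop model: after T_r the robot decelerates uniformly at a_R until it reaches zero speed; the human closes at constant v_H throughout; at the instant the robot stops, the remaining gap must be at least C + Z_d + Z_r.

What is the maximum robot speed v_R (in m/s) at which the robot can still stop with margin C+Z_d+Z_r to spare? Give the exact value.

collect terms ⇒ (5/12)·v_R² + (181/150)·v_R + (-6511/2000) = 0
  disc = (181/150)² − 4·(5/12)·(-6511/2000) = 619369/90000 ; √disc = 787/300
  v_R = (−(181/150) + 787/300) / (2·(5/12)) = 17/10 m/s
check:
braking lasts T_s = (17/10)/(6/5) = 1.4167 s
robot covers v_R·T_r = 1.7000·0.0400 = 0.0680 m before braking
robot under decel: 1.7000²/(2·1.2000) = 1.2042 m
human over T_r+T_s: 1.4000·(0.0400+1.4167) = 2.0393 m
margins: 0.0800+0.0250+0.0800 = 0.1850 m
sum ≈ 0.0680+1.2042+2.0393+0.1850 ≈ 3.4965 m = S ✓

v_R_max = 17/10 m/s = 1.7000 m/s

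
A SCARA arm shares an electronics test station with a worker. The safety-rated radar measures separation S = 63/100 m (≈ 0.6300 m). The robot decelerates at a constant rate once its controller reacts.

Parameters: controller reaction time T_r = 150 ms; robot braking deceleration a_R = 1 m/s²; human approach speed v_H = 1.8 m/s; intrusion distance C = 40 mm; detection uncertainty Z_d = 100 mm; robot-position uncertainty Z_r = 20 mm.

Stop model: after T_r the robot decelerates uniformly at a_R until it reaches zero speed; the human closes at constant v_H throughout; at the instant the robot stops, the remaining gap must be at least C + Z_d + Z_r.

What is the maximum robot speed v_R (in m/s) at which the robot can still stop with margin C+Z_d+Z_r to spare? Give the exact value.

collect terms ⇒ (1/2)·v_R² + (39/20)·v_R + (-1/5) = 0
  disc = (39/20)² − 4·(1/2)·(-1/5) = 1681/400 ; √disc = 41/20
  v_R = (−(39/20) + 41/20) / (2·(1/2)) = 1/10 m/s
check:
T_s = v_R/a_R = (1/10)/1 = 0.1000 s
robot in T_r: 0.1000·0.1500 = 0.0150 m
robot covers 0.1000·0.1000 − ½·1.0000·0.1000² = 0.0050 m while stopping
person approaches 1.8000·(0.1500+0.1000) = 0.4500 m
C+Z_d+Z_r = 0.0400+0.1000+0.0200 = 0.1600 m
sum ≈ 0.0150+0.0050+0.4500+0.1600 ≈ 0.6300 m = S ✓

v_R_max = 1/10 m/s = 0.1000 m/s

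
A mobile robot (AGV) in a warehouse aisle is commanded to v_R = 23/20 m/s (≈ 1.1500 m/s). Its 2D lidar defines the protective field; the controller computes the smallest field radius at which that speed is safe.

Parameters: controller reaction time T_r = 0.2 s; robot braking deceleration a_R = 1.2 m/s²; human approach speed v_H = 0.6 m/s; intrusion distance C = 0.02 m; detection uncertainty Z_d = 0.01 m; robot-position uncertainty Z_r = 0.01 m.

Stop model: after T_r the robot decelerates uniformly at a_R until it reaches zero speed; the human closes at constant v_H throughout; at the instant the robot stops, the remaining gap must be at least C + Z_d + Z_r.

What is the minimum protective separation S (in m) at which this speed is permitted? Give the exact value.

stop time T_s = (23/20)/(6/5) = 0.9583 s
reaction-phase robot travel = 1.1500·0.2000 = 0.2300 m
robot covers 1.1500·0.9583 − ½·1.2000·0.9583² = 0.5510 m while stopping
person approaches 0.6000·(0.2000+0.9583) = 0.6950 m
margins: 0.0200+0.0100+0.0100 = 0.0400 m
S_min ≈ 0.2300+0.5510+0.6950+0.0400  ⇒  S_min = 7277/4800 m

S_min = 7277/4800 m = 1.5160 m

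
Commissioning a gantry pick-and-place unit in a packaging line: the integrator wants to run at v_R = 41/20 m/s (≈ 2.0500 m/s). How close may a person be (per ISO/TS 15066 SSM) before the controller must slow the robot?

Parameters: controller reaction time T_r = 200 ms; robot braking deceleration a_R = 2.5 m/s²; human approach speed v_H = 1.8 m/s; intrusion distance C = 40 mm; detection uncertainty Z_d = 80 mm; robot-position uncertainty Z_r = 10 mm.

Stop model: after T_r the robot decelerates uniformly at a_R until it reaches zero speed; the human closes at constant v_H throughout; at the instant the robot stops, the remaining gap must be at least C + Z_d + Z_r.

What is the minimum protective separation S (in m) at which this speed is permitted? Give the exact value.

S_min = 6433/2000 m = 3.2165 m

braking lasts T_s = (41/20)/(5/2) = 0.8200 s
reaction-phase robot travel = 2.0500·0.2000 = 0.4100 m
robot covers 2.0500·0.8200 − ½·2.5000·0.8200² = 0.8405 m while stopping
human closes 1.8000·1.0200 = 1.8360 m
C+Z_d+Z_r = 0.0400+0.0800+0.0100 = 0.1300 m
S_min ≈ 0.4100+0.8405+1.8360+0.1300  ⇒  S_min = 6433/2000 m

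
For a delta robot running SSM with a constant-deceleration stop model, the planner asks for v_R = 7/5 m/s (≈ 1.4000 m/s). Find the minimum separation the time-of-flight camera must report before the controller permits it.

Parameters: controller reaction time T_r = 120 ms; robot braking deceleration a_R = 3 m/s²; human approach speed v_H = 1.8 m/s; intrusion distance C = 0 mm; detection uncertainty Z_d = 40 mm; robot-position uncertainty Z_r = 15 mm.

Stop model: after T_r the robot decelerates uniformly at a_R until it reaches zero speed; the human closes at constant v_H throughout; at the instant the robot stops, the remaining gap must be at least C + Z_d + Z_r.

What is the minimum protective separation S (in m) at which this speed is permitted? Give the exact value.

S_min = 4817/3000 m = 1.6057 m

stop time T_s = (7/5)/3 = 0.4667 s
robot in T_r: 1.4000·0.1200 = 0.1680 m
robot under decel: 1.4000²/(2·3.0000) = 0.3267 m
person approaches 1.8000·(0.1200+0.4667) = 1.0560 m
residual clearance needed = 0.0000+0.0400+0.0150 = 0.0550 m
S_min ≈ 0.1680+0.3267+1.0560+0.0550  ⇒  S_min = 4817/3000 m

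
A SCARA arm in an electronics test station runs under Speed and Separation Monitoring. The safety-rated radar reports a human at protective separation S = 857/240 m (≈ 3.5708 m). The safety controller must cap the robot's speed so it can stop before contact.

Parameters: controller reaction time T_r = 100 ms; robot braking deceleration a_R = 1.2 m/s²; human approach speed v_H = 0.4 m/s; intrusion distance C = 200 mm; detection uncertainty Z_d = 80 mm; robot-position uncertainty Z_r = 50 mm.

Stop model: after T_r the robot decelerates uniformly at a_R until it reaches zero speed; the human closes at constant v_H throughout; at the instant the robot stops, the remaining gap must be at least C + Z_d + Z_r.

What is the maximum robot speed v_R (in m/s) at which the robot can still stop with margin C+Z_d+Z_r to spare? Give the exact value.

v_R_max = 23/10 m/s = 2.3000 m/s

at the boundary: (5/12)·v² + (13/30)·v + (-3841/1200) = 0
  disc = (13/30)² − 4·(5/12)·(-3841/1200) = 2209/400 ; √disc = 47/20
  v_R = (−(13/30) + 47/20) / (2·(5/12)) = 23/10 m/s
check:
stop time T_s = (23/10)/(6/5) = 1.9167 s
reaction-phase robot travel = 2.3000·0.1000 = 0.2300 m
robot under decel: 2.3000²/(2·1.2000) = 2.2042 m
human over T_r+T_s: 0.4000·(0.1000+1.9167) = 0.8067 m
margins: 0.2000+0.0800+0.0500 = 0.3300 m
sum ≈ 0.2300+2.2042+0.8067+0.3300 ≈ 3.5708 m = S ✓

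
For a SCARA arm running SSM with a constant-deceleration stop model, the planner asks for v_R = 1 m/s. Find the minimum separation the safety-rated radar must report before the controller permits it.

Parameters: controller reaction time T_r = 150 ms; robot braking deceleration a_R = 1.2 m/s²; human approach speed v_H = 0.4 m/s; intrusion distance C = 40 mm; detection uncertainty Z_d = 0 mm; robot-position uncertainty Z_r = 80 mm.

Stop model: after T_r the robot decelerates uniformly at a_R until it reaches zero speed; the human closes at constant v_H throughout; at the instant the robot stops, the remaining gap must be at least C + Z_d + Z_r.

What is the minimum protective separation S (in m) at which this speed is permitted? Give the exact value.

braking lasts T_s = 1/(6/5) = 0.8333 s
reaction-phase robot travel = 1.0000·0.1500 = 0.1500 m
braking distance = 1.0000²/(2·1.2000) = 0.4167 m
human closes 0.4000·0.9833 = 0.3933 m
residual clearance needed = 0.0400+0.0000+0.0800 = 0.1200 m
S_min ≈ 0.1500+0.4167+0.3933+0.1200  ⇒  S_min = 27/25 m

S_min = 27/25 m = 1.0800 m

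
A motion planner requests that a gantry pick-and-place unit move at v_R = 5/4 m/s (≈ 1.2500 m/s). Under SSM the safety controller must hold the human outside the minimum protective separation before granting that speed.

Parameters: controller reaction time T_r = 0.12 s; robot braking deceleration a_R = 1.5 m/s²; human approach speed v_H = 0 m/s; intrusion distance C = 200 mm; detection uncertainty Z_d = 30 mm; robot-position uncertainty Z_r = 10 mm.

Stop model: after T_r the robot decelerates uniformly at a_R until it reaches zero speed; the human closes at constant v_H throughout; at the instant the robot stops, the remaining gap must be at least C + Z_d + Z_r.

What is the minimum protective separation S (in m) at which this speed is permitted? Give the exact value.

S_min = 1093/1200 m = 0.9108 m

stop time T_s = (5/4)/(3/2) = 0.8333 s
robot covers v_R·T_r = 1.2500·0.1200 = 0.1500 m before braking
braking distance = 1.2500²/(2·1.5000) = 0.5208 m
human closes 0.0000·0.9533 = 0.0000 m
residual clearance needed = 0.2000+0.0300+0.0100 = 0.2400 m
S_min ≈ 0.1500+0.5208+0.0000+0.2400  ⇒  S_min = 1093/1200 m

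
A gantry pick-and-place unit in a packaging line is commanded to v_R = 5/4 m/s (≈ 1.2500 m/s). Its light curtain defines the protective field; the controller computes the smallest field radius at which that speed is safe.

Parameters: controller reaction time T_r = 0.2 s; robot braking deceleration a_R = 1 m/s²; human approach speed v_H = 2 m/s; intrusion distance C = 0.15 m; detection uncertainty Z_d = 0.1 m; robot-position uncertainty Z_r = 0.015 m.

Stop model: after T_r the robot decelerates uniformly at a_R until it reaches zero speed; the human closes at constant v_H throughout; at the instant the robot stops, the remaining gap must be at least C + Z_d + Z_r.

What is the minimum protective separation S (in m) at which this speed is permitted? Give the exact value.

S_min = 3357/800 m = 4.1963 m

braking lasts T_s = (5/4)/1 = 1.2500 s
robot in T_r: 1.2500·0.2000 = 0.2500 m
braking distance = 1.2500²/(2·1.0000) = 0.7812 m
person approaches 2.0000·(0.2000+1.2500) = 2.9000 m
residual clearance needed = 0.1500+0.1000+0.0150 = 0.2650 m
S_min ≈ 0.2500+0.7812+2.9000+0.2650  ⇒  S_min = 3357/800 m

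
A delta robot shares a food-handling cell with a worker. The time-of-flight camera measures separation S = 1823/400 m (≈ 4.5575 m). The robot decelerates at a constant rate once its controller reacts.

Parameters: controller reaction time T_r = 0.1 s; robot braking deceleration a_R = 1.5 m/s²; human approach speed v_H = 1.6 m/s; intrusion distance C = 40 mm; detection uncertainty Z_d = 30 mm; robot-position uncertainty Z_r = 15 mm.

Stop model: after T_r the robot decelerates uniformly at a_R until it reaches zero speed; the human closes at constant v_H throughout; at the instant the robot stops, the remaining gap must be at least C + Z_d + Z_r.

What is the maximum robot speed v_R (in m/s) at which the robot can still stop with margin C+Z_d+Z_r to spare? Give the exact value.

collect terms ⇒ (1/3)·v_R² + (7/6)·v_R + (-69/16) = 0
  disc = (7/6)² − 4·(1/3)·(-69/16) = 64/9 ; √disc = 8/3
  v_R = (−(7/6) + 8/3) / (2·(1/3)) = 9/4 m/s
check:
braking lasts T_s = (9/4)/(3/2) = 1.5000 s
robot covers v_R·T_r = 2.2500·0.1000 = 0.2250 m before braking
robot under decel: 2.2500²/(2·1.5000) = 1.6875 m
human closes 1.6000·1.6000 = 2.5600 m
margins: 0.0400+0.0300+0.0150 = 0.0850 m
sum ≈ 0.2250+1.6875+2.5600+0.0850 ≈ 4.5575 m = S ✓

v_R_max = 9/4 m/s = 2.2500 m/s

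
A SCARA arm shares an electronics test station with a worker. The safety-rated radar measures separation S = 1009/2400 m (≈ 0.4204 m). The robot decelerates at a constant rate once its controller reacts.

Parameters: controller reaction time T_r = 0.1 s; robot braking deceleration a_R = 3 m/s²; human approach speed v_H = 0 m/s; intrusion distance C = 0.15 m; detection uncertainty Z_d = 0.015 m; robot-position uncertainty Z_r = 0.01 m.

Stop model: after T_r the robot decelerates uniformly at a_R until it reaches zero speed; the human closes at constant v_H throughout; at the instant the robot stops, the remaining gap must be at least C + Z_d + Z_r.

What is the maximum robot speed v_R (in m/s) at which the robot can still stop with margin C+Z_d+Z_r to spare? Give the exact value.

at the boundary: (1/6)·v² + (1/10)·v + (-589/2400) = 0
  disc = (1/10)² − 4·(1/6)·(-589/2400) = 25/144 ; √disc = 5/12
  v_R = (−(1/10) + 5/12) / (2·(1/6)) = 19/20 m/s
check:
T_s = v_R/a_R = (19/20)/3 = 0.3167 s
robot in T_r: 0.9500·0.1000 = 0.0950 m
robot under decel: 0.9500²/(2·3.0000) = 0.1504 m
person approaches 0.0000·(0.1000+0.3167) = 0.0000 m
residual clearance needed = 0.1500+0.0150+0.0100 = 0.1750 m
sum ≈ 0.0950+0.1504+0.0000+0.1750 ≈ 0.4204 m = S ✓

v_R_max = 19/20 m/s = 0.9500 m/s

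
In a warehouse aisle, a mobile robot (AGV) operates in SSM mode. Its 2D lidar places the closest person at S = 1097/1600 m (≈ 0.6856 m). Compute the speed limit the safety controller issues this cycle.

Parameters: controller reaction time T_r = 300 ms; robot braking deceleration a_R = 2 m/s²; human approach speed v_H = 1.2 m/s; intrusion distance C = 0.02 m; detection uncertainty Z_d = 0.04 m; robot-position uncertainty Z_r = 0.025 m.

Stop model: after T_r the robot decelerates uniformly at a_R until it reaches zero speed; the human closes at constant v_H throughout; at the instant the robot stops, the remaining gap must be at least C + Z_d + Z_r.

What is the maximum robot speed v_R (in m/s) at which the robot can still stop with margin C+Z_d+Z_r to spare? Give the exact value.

at the boundary: (1/4)·v² + (9/10)·v + (-77/320) = 0
  disc = (9/10)² − 4·(1/4)·(-77/320) = 1681/1600 ; √disc = 41/40
  v_R = (−(9/10) + 41/40) / (2·(1/4)) = 1/4 m/s
check:
stop time T_s = (1/4)/2 = 0.1250 s
reaction-phase robot travel = 0.2500·0.3000 = 0.0750 m
robot covers 0.2500·0.1250 − ½·2.0000·0.1250² = 0.0156 m while stopping
human over T_r+T_s: 1.2000·(0.3000+0.1250) = 0.5100 m
residual clearance needed = 0.0200+0.0400+0.0250 = 0.0850 m
sum ≈ 0.0750+0.0156+0.5100+0.0850 ≈ 0.6856 m = S ✓

v_R_max = 1/4 m/s = 0.2500 m/s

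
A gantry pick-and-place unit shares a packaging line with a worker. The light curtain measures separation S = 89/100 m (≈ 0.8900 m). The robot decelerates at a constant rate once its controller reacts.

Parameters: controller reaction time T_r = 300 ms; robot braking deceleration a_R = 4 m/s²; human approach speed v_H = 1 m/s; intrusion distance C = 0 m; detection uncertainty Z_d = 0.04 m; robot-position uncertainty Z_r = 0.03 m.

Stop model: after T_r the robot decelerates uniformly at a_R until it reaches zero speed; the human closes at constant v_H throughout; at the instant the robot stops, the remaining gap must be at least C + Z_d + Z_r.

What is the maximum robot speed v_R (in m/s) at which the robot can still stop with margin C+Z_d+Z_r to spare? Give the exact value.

v_R_max = 4/5 m/s = 0.8000 m/s

quadratic (1/8)·v² + (11/20)·v + (-13/25) = 0
  disc = (11/20)² − 4·(1/8)·(-13/25) = 9/16 ; √disc = 3/4
  v_R = (−(11/20) + 3/4) / (2·(1/8)) = 4/5 m/s
check:
T_s = v_R/a_R = (4/5)/4 = 0.2000 s
robot covers v_R·T_r = 0.8000·0.3000 = 0.2400 m before braking
robot under decel: 0.8000²/(2·4.0000) = 0.0800 m
human closes 1.0000·0.5000 = 0.5000 m
C+Z_d+Z_r = 0.0000+0.0400+0.0300 = 0.0700 m
sum ≈ 0.2400+0.0800+0.5000+0.0700 ≈ 0.8900 m = S ✓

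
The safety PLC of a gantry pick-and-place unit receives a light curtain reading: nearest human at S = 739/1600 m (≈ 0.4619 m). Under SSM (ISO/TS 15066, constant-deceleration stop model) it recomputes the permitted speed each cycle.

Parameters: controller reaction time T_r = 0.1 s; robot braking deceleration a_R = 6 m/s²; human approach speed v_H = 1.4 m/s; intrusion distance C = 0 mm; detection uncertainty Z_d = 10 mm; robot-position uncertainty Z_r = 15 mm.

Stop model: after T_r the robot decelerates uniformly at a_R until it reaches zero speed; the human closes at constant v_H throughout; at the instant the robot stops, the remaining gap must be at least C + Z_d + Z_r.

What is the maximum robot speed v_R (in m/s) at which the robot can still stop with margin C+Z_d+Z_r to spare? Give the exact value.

quadratic (1/12)·v² + (1/3)·v + (-19/64) = 0
  disc = (1/3)² − 4·(1/12)·(-19/64) = 121/576 ; √disc = 11/24
  v_R = (−(1/3) + 11/24) / (2·(1/12)) = 3/4 m/s
check:
braking lasts T_s = (3/4)/6 = 0.1250 s
robot covers v_R·T_r = 0.7500·0.1000 = 0.0750 m before braking
robot covers 0.7500·0.1250 − ½·6.0000·0.1250² = 0.0469 m while stopping
human over T_r+T_s: 1.4000·(0.1000+0.1250) = 0.3150 m
C+Z_d+Z_r = 0.0000+0.0100+0.0150 = 0.0250 m
sum ≈ 0.0750+0.0469+0.3150+0.0250 ≈ 0.4619 m = S ✓

v_R_max = 3/4 m/s = 0.7500 m/s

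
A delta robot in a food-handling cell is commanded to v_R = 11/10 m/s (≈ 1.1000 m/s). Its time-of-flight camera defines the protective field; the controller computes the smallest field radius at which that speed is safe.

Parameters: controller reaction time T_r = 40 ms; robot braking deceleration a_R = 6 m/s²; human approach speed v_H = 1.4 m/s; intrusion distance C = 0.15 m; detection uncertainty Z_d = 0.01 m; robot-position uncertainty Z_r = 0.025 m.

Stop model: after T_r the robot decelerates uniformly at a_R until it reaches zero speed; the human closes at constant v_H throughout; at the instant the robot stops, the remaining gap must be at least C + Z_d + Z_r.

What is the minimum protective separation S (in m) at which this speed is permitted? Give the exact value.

braking lasts T_s = (11/10)/6 = 0.1833 s
reaction-phase robot travel = 1.1000·0.0400 = 0.0440 m
robot under decel: 1.1000²/(2·6.0000) = 0.1008 m
human closes 1.4000·0.2233 = 0.3127 m
residual clearance needed = 0.1500+0.0100+0.0250 = 0.1850 m
S_min ≈ 0.0440+0.1008+0.3127+0.1850  ⇒  S_min = 257/400 m

S_min = 257/400 m = 0.6425 m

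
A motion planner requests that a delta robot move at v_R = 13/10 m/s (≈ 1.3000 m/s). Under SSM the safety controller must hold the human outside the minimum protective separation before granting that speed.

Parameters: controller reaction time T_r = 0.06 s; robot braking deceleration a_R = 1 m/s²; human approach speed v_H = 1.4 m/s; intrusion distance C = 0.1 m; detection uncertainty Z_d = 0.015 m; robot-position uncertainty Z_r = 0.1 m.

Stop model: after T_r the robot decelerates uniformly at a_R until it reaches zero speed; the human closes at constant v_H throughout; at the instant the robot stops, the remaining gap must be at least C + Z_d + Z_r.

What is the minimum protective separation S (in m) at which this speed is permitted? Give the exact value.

S_min = 1521/500 m = 3.0420 m

T_s = v_R/a_R = (13/10)/1 = 1.3000 s
robot covers v_R·T_r = 1.3000·0.0600 = 0.0780 m before braking
braking distance = 1.3000²/(2·1.0000) = 0.8450 m
person approaches 1.4000·(0.0600+1.3000) = 1.9040 m
margins: 0.1000+0.0150+0.1000 = 0.2150 m
S_min ≈ 0.0780+0.8450+1.9040+0.2150  ⇒  S_min = 1521/500 m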